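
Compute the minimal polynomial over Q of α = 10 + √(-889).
m_α(x) = x^2 - 20x + 989

From α - 10 = √(-889), squaring gives (α - 10)^2 = -889, i.e. α^2 - 20α + 100 = -889, so α^2 - 20α + 989 = 0. The discriminant of x^2 - 20x + 989 is (-20)^2 - 4·(989) = 400 - 3956 = -3556, and 4·(-889) is not a perfect square in Q since -889 is squarefree and ≠ 1. Hence x^2 - 20x + 989 is irreducible over Q and is the minimal polynomial of α.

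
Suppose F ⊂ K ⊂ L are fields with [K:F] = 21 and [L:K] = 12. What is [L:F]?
[L:F] = 252

The tower law says that for any tower of field extensions F ⊂ K ⊂ L with finite degrees, [L:F] = [L:K] · [K:F]. Here this gives [L:F] = 12 · 21 = 252.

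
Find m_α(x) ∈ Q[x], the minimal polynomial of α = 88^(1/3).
m_α(x) = x^3 - 88

α satisfies α^3 = 88, so x^3 - 88 annihilates α. By the rational root test, a rational root p/q (in lowest terms) of x^3 - 88 would satisfy p^3 = 88 q^3, forcing q = 1 and p^3 = 88; but 88 is not a perfect cube, contradiction. A monic cubic over Q with no rational root is irreducible (any nontrivial factorization would include a linear factor). Hence x^3 - 88 is the minimal polynomial of α, and in particular [Q(α):Q] = 3.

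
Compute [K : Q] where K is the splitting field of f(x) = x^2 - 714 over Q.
[K : Q] = 2

f(x) = x^2 - 714 factors as (x - √714)(x + √714). The splitting field is K = Q(√714). Since 714 is squarefree and > 1, it is not a perfect square, so x^2 - 714 is irreducible over Q and [Q(√714) : Q] = 2. Hence [K : Q] = 2.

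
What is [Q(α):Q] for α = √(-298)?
[Q(α):Q] = 2

[Q(α):Q] equals the degree of the minimal polynomial of α. Here α^2 = -298 and x^2 + 298 is irreducible (d = -298 is squarefree, ≠ 1, hence not a square), so deg(m_α) = 2. Thus [Q(α):Q] = 2.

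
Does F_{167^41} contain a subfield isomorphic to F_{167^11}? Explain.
No: F_{167^11} is not a subfield of F_{167^41}

F_{p^m} embeds in F_{p^n} iff m | n. Here 11 ∤ 41 (since 41 = 3·11 + 8 with remainder 8 ≠ 0), so F_{167^11} is not a subfield of F_{167^41}. Equivalently: if it were, the tower law would give 11 = [F_{167^11}:F_167] dividing [F_{167^41}:F_167] = 41, contradiction.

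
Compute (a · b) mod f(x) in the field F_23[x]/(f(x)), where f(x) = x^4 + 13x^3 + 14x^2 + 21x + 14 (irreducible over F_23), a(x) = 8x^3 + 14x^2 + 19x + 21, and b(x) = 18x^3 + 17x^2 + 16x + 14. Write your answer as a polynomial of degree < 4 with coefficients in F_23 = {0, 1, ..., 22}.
a · b ≡ x^3 + 18x^2 + 7x (mod f(x))

Multiply in F_23[x]: a(x)·b(x) = (8x^3 + 14x^2 + 19x + 21)·(18x^3 + 17x^2 + 16x + 14) = 6x^6 + 20x^5 + 18x^4 + 2x^3 + 6x^2 + 4x + 18. This has degree ≥ 4, so divide by f(x) over F_23: 6x^6 + 20x^5 + 18x^4 + 2x^3 + 6x^2 + 4x + 18 = (6x^2 + 11x + 21)·(x^4 + 13x^3 + 14x^2 + 21x + 14) + (x^3 + 18x^2 + 7x). Hence a·b ≡ x^3 + 18x^2 + 7x (mod f). (F_23[x]/(f) is a field with 23^4 = 279841 elements since f is irreducible of degree 4.)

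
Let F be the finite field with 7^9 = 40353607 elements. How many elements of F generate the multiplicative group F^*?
There are φ(40353606) = 12387168 primitive elements

F_q^* is cyclic of order q - 1 = 40353606. A cyclic group of order m has exactly φ(m) generators. Here m = 40353606 = 2 · 3^3 · 19 · 37 · 1063, so the number of primitive elements is φ(40353606) = 12387168.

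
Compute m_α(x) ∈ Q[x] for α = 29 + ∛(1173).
m_α(x) = x^3 - 87x^2 + 2523x - 25562

Set β = α - 29 = ∛(1173), so β^3 = 1173. Then (α - 29)^3 - 1173 = 0, i.e. α is a root of g(x) = (x - 29)^3 - 1173 = x^3 - 87x^2 + 2523x - 25562. Since g(x) = h(x - 29) where h(x) = x^3 - 1173, and h is irreducible over Q (because 1173 is not a perfect cube, so h has no rational root, and a monic cubic with no rational root is irreducible), g is also irreducible (irreducibility is preserved under the substitution x → x - 29). Hence m_α(x) = x^3 - 87x^2 + 2523x - 25562.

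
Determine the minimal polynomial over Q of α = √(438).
m_α(x) = x^2 - 438

α satisfies α^2 - 438 = 0, so x^2 - 438 annihilates α. Since d = 438 is squarefree and ≠ 1, it is not a perfect square in Q, so x^2 - 438 has no rational root and is therefore irreducible over Q (a degree-2 polynomial over a field is irreducible iff it has no root). Hence m_α(x) = x^2 - 438.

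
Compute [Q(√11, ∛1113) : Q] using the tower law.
[Q(√11, ∛1113) : Q] = 6

Let L = Q(√11, ∛1113). Since Q(√11) ⊂ L and [Q(√11):Q] = 2, the tower law gives 2 | [L:Q]. Likewise Q(∛1113) ⊂ L with [Q(∛1113):Q] = 3 (because 1113 is not a perfect cube), so 3 | [L:Q]. As gcd(2,3) = 1, [L:Q] is divisible by 6. Conversely L is generated over Q by √11 and ∛1113, so [L:Q] ≤ 2·3 = 6. Therefore [Q(√11, ∛1113) : Q] = 6.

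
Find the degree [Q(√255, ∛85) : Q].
[Q(√255, ∛85) : Q] = 6

Let L = Q(√255, ∛85). Since Q(√255) ⊂ L and [Q(√255):Q] = 2, the tower law gives 2 | [L:Q]. Likewise Q(∛85) ⊂ L with [Q(∛85):Q] = 3 (because 85 is not a perfect cube), so 3 | [L:Q]. As gcd(2,3) = 1, [L:Q] is divisible by 6. Conversely L is generated over Q by √255 and ∛85, so [L:Q] ≤ 2·3 = 6. Therefore [Q(√255, ∛85) : Q] = 6.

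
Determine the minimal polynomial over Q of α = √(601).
m_α(x) = x^2 - 601

α satisfies α^2 - 601 = 0, so x^2 - 601 annihilates α. Since d = 601 is squarefree and ≠ 1, it is not a perfect square in Q, so x^2 - 601 has no rational root and is therefore irreducible over Q (a degree-2 polynomial over a field is irreducible iff it has no root). Hence m_α(x) = x^2 - 601.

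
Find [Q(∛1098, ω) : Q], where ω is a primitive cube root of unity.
[Q(∛1098, ω) : Q] = 6

[Q(∛1098):Q] = 3 (min poly x^3 - 1098, irreducible since 1098 is not a perfect cube). [Q(ω):Q] = 2 (min poly x^2 + x + 1). Since Q(∛1098) ⊂ R and ω ∉ R, we have ω ∉ Q(∛1098), so x^2 + x + 1 remains irreducible over Q(∛1098) and [Q(∛1098, ω) : Q(∛1098)] = 2. By the tower law, [Q(∛1098, ω) : Q] = 3 · 2 = 6. (In fact Q(∛1098, ω) is the splitting field of x^3 - 1098 over Q.)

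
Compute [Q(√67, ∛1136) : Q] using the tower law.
[Q(√67, ∛1136) : Q] = 6

Let L = Q(√67, ∛1136). Since Q(√67) ⊂ L and [Q(√67):Q] = 2, the tower law gives 2 | [L:Q]. Likewise Q(∛1136) ⊂ L with [Q(∛1136):Q] = 3 (because 1136 is not a perfect cube), so 3 | [L:Q]. As gcd(2,3) = 1, [L:Q] is divisible by 6. Conversely L is generated over Q by √67 and ∛1136, so [L:Q] ≤ 2·3 = 6. Therefore [Q(√67, ∛1136) : Q] = 6.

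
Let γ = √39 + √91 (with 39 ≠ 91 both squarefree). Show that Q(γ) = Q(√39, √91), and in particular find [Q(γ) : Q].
[Q(γ) : Q] = 4 (equivalently, Q(γ) = Q(√39, √91))

Obviously Q(γ) ⊆ Q(√39, √91), and [Q(√39, √91):Q] = 4 (since 39, 91 are distinct squarefree integers > 1 with 3549 not a perfect square). To show equality we compute the minimal polynomial of γ. From γ = √39 + √91: γ^2 = 39 + 2√(3549) + 91 = 130 + 2√(3549), so γ^2 - 130 = 2√(3549); squaring, (γ^2 - 130)^2 = 4·3549, i.e. γ^4 - 260γ^2 + 16900 - 14196 = 0, i.e. γ^4 - 260γ^2 + 2704 = 0. So γ is a root of x^4 - 260x^2 + 2704. This polynomial is irreducible over Q: it has no rational root (each ±√39 ± √91 is irrational), and any factorization into two quadratics over Q would force √(3549) ∈ Q (pairing opposite roots) or √39, √91 ∈ Q (other pairings), all impossible. Hence [Q(γ):Q] = 4 = [Q(√39, √91):Q], so Q(γ) = Q(√39, √91).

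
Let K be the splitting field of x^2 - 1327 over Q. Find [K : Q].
[K : Q] = 2

f(x) = x^2 - 1327 factors as (x - √1327)(x + √1327). The splitting field is K = Q(√1327). Since 1327 is squarefree and > 1, it is not a perfect square, so x^2 - 1327 is irreducible over Q and [Q(√1327) : Q] = 2. Hence [K : Q] = 2.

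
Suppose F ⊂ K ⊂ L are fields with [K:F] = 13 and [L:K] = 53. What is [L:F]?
[L:F] = 689

The tower law says that for any tower of field extensions F ⊂ K ⊂ L with finite degrees, [L:F] = [L:K] · [K:F]. Here this gives [L:F] = 53 · 13 = 689.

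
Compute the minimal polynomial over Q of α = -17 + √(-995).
m_α(x) = x^2 + 34x + 1284

From α + 17 = √(-995), squaring gives (α + 17)^2 = -995, i.e. α^2 + 34α + 289 = -995, so α^2 + 34α + 1284 = 0. The discriminant of x^2 + 34x + 1284 is (34)^2 - 4·(1284) = 1156 - 5136 = -3980, and 4·(-995) is not a perfect square in Q since -995 is squarefree and ≠ 1. Hence x^2 + 34x + 1284 is irreducible over Q and is the minimal polynomial of α.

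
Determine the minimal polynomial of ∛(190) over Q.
m_α(x) = x^3 - 190

α satisfies α^3 = 190, so x^3 - 190 annihilates α. By the rational root test, a rational root p/q (in lowest terms) of x^3 - 190 would satisfy p^3 = 190 q^3, forcing q = 1 and p^3 = 190; but 190 is not a perfect cube, contradiction. A monic cubic over Q with no rational root is irreducible (any nontrivial factorization would include a linear factor). Hence x^3 - 190 is the minimal polynomial of α, and in particular [Q(α):Q] = 3.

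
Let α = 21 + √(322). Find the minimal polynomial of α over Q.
m_α(x) = x^2 - 42x + 119

From α - 21 = √(322), squaring gives (α - 21)^2 = 322, i.e. α^2 - 42α + 441 = 322, so α^2 - 42α + 119 = 0. The discriminant of x^2 - 42x + 119 is (-42)^2 - 4·(119) = 1764 - 476 = 1288, and 4·(322) is not a perfect square in Q since 322 is squarefree and ≠ 1. Hence x^2 - 42x + 119 is irreducible over Q and is the minimal polynomial of α.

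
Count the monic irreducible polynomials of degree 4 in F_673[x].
There are 51286056528 monic irreducible polynomials of degree 4 over F_673

Each element of F_{673^4} that lies in no proper subfield is a root of exactly one monic irreducible of degree 4 over F_673, and each such polynomial has 4 distinct roots in F_{673^4}. By Möbius inversion the count is N_673(4) = (1/4) Σ_{d|4} μ(4/d) · 673^d = (1/4)(μ(4)·673^1 + μ(2)·673^2 + μ(1)·673^4) = 205144226112/4 = 51286056528.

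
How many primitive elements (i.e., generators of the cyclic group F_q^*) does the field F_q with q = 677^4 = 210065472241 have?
There are φ(210065472240) = 51249709056 primitive elements

F_q^* is cyclic of order q - 1 = 210065472240. A cyclic group of order m has exactly φ(m) generators. Here m = 210065472240 = 2^4 · 3 · 5 · 13^2 · 113 · 45833, so the number of primitive elements is φ(210065472240) = 51249709056.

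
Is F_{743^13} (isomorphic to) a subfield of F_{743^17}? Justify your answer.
No: F_{743^13} is not a subfield of F_{743^17}

F_{p^m} embeds in F_{p^n} iff m | n. Here 13 ∤ 17 (since 17 = 1·13 + 4 with remainder 4 ≠ 0), so F_{743^13} is not a subfield of F_{743^17}. Equivalently: if it were, the tower law would give 13 = [F_{743^13}:F_743] dividing [F_{743^17}:F_743] = 17, contradiction.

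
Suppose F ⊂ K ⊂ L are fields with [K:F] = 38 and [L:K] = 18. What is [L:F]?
[L:F] = 684

The tower law says that for any tower of field extensions F ⊂ K ⊂ L with finite degrees, [L:F] = [L:K] · [K:F]. Here this gives [L:F] = 18 · 38 = 684.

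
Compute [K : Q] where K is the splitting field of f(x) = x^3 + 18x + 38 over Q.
[K : Q] = 6

By the rational root test, any rational root of the monic integer polynomial f(x) = x^3 + 18x + 38 must be an integer dividing the constant term 38, i.e. one of ±{1, 2, 19, 38}. Evaluating: f(1) = 57, f(-1) = 19, f(2) = 82, f(-2) = -6, f(19) = 7239, f(-19) = -7163, f(38) = 55594, f(-38) = -55518; none is 0, so f has no rational root and is therefore irreducible over Q (a cubic with no linear factor over a field is irreducible). For an irreducible cubic, the Galois group is A_3 or S_3 according as the discriminant disc(f) = -4a^3 - 27b^2 = -4·(18)^3 - 27·(38)^2 = -62316 is or is not a square in Q. Here disc(f) = -62316 is not a perfect square in Q, so the Galois group of f over Q is not contained in A_3 and must be all of S_3. The splitting field has degree |S_3| = 6 over Q, so [K : Q] = 6.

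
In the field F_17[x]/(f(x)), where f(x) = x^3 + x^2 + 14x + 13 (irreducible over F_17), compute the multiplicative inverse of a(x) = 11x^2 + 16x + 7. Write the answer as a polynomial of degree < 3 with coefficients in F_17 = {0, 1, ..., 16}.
a(x)^(-1) ≡ x^2 + 10x (mod f(x))

Since f is irreducible over F_17, F_17[x]/(f) is a field and a(x) ≠ 0 has an inverse. Apply the extended Euclidean algorithm to f(x) and a(x) in F_17[x]: f(x) = (14x + 6)·a(x) + (7x + 5);  a(x) = (4x + 14)·(7x + 5) + (5). The last nonzero remainder is the constant 5 = gcd(f, a) in F_17. Back-substituting through the division chain expresses 5 = s(x)·a(x) + t(x)·f(x) with s(x) ≡ 5x^2 + 16x (mod f), so (5x^2 + 16x)·a(x) ≡ 5 (mod f). Multiplying by 5^(-1) ≡ 7 in F_17 gives a(x)^(-1) ≡ 7·(5x^2 + 16x) ≡ x^2 + 10x (mod f). Check: (11x^2 + 16x + 7)·(x^2 + 10x) = 11x^4 + 7x^3 + 14x^2 + 2x ≡ 1 (mod x^3 + x^2 + 14x + 13).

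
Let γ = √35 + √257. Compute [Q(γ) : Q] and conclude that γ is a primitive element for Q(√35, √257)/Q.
[Q(γ) : Q] = 4 (equivalently, Q(γ) = Q(√35, √257))

Obviously Q(γ) ⊆ Q(√35, √257), and [Q(√35, √257):Q] = 4 (since 35, 257 are distinct squarefree integers > 1 with 8995 not a perfect square). To show equality we compute the minimal polynomial of γ. From γ = √35 + √257: γ^2 = 35 + 2√(8995) + 257 = 292 + 2√(8995), so γ^2 - 292 = 2√(8995); squaring, (γ^2 - 292)^2 = 4·8995, i.e. γ^4 - 584γ^2 + 85264 - 35980 = 0, i.e. γ^4 - 584γ^2 + 49284 = 0. So γ is a root of x^4 - 584x^2 + 49284. This polynomial is irreducible over Q: it has no rational root (each ±√35 ± √257 is irrational), and any factorization into two quadratics over Q would force √(8995) ∈ Q (pairing opposite roots) or √35, √257 ∈ Q (other pairings), all impossible. Hence [Q(γ):Q] = 4 = [Q(√35, √257):Q], so Q(γ) = Q(√35, √257).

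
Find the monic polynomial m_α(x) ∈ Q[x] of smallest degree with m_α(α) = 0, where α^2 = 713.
m_α(x) = x^2 - 713

α satisfies α^2 - 713 = 0, so x^2 - 713 annihilates α. Since d = 713 is squarefree and ≠ 1, it is not a perfect square in Q, so x^2 - 713 has no rational root and is therefore irreducible over Q (a degree-2 polynomial over a field is irreducible iff it has no root). Hence m_α(x) = x^2 - 713.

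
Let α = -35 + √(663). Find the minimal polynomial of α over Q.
m_α(x) = x^2 + 70x + 562

From α + 35 = √(663), squaring gives (α + 35)^2 = 663, i.e. α^2 + 70α + 1225 = 663, so α^2 + 70α + 562 = 0. The discriminant of x^2 + 70x + 562 is (70)^2 - 4·(562) = 4900 - 2248 = 2652, and 4·(663) is not a perfect square in Q since 663 is squarefree and ≠ 1. Hence x^2 + 70x + 562 is irreducible over Q and is the minimal polynomial of α.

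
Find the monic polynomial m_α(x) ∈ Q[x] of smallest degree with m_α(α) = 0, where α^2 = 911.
m_α(x) = x^2 - 911

α satisfies α^2 - 911 = 0, so x^2 - 911 annihilates α. Since d = 911 is squarefree and ≠ 1, it is not a perfect square in Q, so x^2 - 911 has no rational root and is therefore irreducible over Q (a degree-2 polynomial over a field is irreducible iff it has no root). Hence m_α(x) = x^2 - 911.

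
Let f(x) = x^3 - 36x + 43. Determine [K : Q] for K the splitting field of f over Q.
[K : Q] = 6

By the rational root test, any rational root of the monic integer polynomial f(x) = x^3 - 36x + 43 must be an integer dividing the constant term 43, i.e. one of ±{1, 43}. Evaluating: f(1) = 8, f(-1) = 78, f(43) = 78002, f(-43) = -77916; none is 0, so f has no rational root and is therefore irreducible over Q (a cubic with no linear factor over a field is irreducible). For an irreducible cubic, the Galois group is A_3 or S_3 according as the discriminant disc(f) = -4a^3 - 27b^2 = -4·(-36)^3 - 27·(43)^2 = 136701 is or is not a square in Q. Here disc(f) = 136701 is not a perfect square in Q, so the Galois group of f over Q is not contained in A_3 and must be all of S_3. The splitting field has degree |S_3| = 6 over Q, so [K : Q] = 6.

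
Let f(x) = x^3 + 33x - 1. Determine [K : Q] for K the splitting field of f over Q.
[K : Q] = 6

By the rational root test, any rational root of the monic integer polynomial f(x) = x^3 + 33x - 1 must be an integer dividing the constant term -1, i.e. one of ±{1}. Evaluating: f(1) = 33, f(-1) = -35; none is 0, so f has no rational root and is therefore irreducible over Q (a cubic with no linear factor over a field is irreducible). For an irreducible cubic, the Galois group is A_3 or S_3 according as the discriminant disc(f) = -4a^3 - 27b^2 = -4·(33)^3 - 27·(-1)^2 = -143775 is or is not a square in Q. Here disc(f) = -143775 is not a perfect square in Q, so the Galois group of f over Q is not contained in A_3 and must be all of S_3. The splitting field has degree |S_3| = 6 over Q, so [K : Q] = 6.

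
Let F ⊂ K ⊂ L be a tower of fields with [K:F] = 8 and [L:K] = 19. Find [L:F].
[L:F] = 152

The tower law says that for any tower of field extensions F ⊂ K ⊂ L with finite degrees, [L:F] = [L:K] · [K:F]. Here this gives [L:F] = 19 · 8 = 152.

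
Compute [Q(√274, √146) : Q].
[Q(√274, √146) : Q] = 4

[Q(√274):Q] = 2 (min poly x^2 - 274, irreducible since 274 is squarefree > 1). For the top step, suppose √146 ∈ Q(√274), say √146 = c + d√274 with c, d ∈ Q. Squaring: 146 = c^2 + 274d^2 + 2cd√274. Since √274 ∉ Q this forces 2cd = 0. If d = 0 then √146 = c ∈ Q, contradicting 146 squarefree > 1. If c = 0 then 146 = 274d^2, so 274·146 = (274d)^2 is a perfect square in Q — but 274·146 = 40004 is not a perfect square (since 274 and 146 are distinct squarefree integers). Contradiction. Hence √146 ∉ Q(√274), so x^2 - 146 stays irreducible over Q(√274) and [Q(√274, √146) : Q(√274)] = 2. By the tower law, [Q(√274, √146) : Q] = 2 · 2 = 4.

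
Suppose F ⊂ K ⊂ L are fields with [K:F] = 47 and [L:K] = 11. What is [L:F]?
[L:F] = 517

The tower law says that for any tower of field extensions F ⊂ K ⊂ L with finite degrees, [L:F] = [L:K] · [K:F]. Here this gives [L:F] = 11 · 47 = 517.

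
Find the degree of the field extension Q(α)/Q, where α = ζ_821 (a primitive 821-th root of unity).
[Q(α):Q] = 820

The minimal polynomial of ζ_821 over Q is the 821-th cyclotomic polynomial Φ_821(x), which is irreducible over Q and has degree φ(821) = 820. Hence [Q(α):Q] = φ(821) = 820.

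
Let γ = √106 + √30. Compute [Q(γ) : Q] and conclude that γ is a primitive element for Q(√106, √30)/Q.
[Q(γ) : Q] = 4 (equivalently, Q(γ) = Q(√106, √30))

Obviously Q(γ) ⊆ Q(√106, √30), and [Q(√106, √30):Q] = 4 (since 106, 30 are distinct squarefree integers > 1 with 3180 not a perfect square). To show equality we compute the minimal polynomial of γ. From γ = √106 + √30: γ^2 = 106 + 2√(3180) + 30 = 136 + 2√(3180), so γ^2 - 136 = 2√(3180); squaring, (γ^2 - 136)^2 = 4·3180, i.e. γ^4 - 272γ^2 + 18496 - 12720 = 0, i.e. γ^4 - 272γ^2 + 5776 = 0. So γ is a root of x^4 - 272x^2 + 5776. This polynomial is irreducible over Q: it has no rational root (each ±√106 ± √30 is irrational), and any factorization into two quadratics over Q would force √(3180) ∈ Q (pairing opposite roots) or √106, √30 ∈ Q (other pairings), all impossible. Hence [Q(γ):Q] = 4 = [Q(√106, √30):Q], so Q(γ) = Q(√106, √30).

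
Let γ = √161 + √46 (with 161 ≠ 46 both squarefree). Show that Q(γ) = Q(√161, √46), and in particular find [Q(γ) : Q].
[Q(γ) : Q] = 4 (equivalently, Q(γ) = Q(√161, √46))

Obviously Q(γ) ⊆ Q(√161, √46), and [Q(√161, √46):Q] = 4 (since 161, 46 are distinct squarefree integers > 1 with 7406 not a perfect square). To show equality we compute the minimal polynomial of γ. From γ = √161 + √46: γ^2 = 161 + 2√(7406) + 46 = 207 + 2√(7406), so γ^2 - 207 = 2√(7406); squaring, (γ^2 - 207)^2 = 4·7406, i.e. γ^4 - 414γ^2 + 42849 - 29624 = 0, i.e. γ^4 - 414γ^2 + 13225 = 0. So γ is a root of x^4 - 414x^2 + 13225. This polynomial is irreducible over Q: it has no rational root (each ±√161 ± √46 is irrational), and any factorization into two quadratics over Q would force √(7406) ∈ Q (pairing opposite roots) or √161, √46 ∈ Q (other pairings), all impossible. Hence [Q(γ):Q] = 4 = [Q(√161, √46):Q], so Q(γ) = Q(√161, √46).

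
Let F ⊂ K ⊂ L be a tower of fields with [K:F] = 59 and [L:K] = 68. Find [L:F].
[L:F] = 4012

The tower law says that for any tower of field extensions F ⊂ K ⊂ L with finite degrees, [L:F] = [L:K] · [K:F]. Here this gives [L:F] = 68 · 59 = 4012.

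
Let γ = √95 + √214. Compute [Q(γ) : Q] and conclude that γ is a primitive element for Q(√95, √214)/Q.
[Q(γ) : Q] = 4 (equivalently, Q(γ) = Q(√95, √214))

Obviously Q(γ) ⊆ Q(√95, √214), and [Q(√95, √214):Q] = 4 (since 95, 214 are distinct squarefree integers > 1 with 20330 not a perfect square). To show equality we compute the minimal polynomial of γ. From γ = √95 + √214: γ^2 = 95 + 2√(20330) + 214 = 309 + 2√(20330), so γ^2 - 309 = 2√(20330); squaring, (γ^2 - 309)^2 = 4·20330, i.e. γ^4 - 618γ^2 + 95481 - 81320 = 0, i.e. γ^4 - 618γ^2 + 14161 = 0. So γ is a root of x^4 - 618x^2 + 14161. This polynomial is irreducible over Q: it has no rational root (each ±√95 ± √214 is irrational), and any factorization into two quadratics over Q would force √(20330) ∈ Q (pairing opposite roots) or √95, √214 ∈ Q (other pairings), all impossible. Hence [Q(γ):Q] = 4 = [Q(√95, √214):Q], so Q(γ) = Q(√95, √214).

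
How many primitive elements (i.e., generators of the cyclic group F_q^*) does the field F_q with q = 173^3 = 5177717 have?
There are φ(5177716) = 2528568 primitive elements

F_q^* is cyclic of order q - 1 = 5177716. A cyclic group of order m has exactly φ(m) generators. Here m = 5177716 = 2^2 · 43 · 30103, so the number of primitive elements is φ(5177716) = 2528568.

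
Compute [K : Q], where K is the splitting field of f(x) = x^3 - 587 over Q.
[K : Q] = 6

The roots of x^3 - 587 are ∛587, ω∛587, ω^2∛587 where ω = e^(2πi/3) is a primitive cube root of unity, so K = Q(∛587, ω). Now [Q(∛587):Q] = 3 (since 587 is not a perfect cube, x^3 - 587 is irreducible) and [Q(ω):Q] = 2. Both 2 and 3 divide [K:Q], and [K:Q] ≤ 3·2 = 6, so [K:Q] = 6. (Equivalently: Q(∛587) ⊂ R but ω ∉ R, so [K : Q(∛587)] = 2.)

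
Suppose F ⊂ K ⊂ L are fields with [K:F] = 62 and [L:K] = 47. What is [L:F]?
[L:F] = 2914

The tower law says that for any tower of field extensions F ⊂ K ⊂ L with finite degrees, [L:F] = [L:K] · [K:F]. Here this gives [L:F] = 47 · 62 = 2914.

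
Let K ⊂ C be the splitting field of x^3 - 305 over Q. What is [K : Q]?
[K : Q] = 6

The roots of x^3 - 305 are ∛305, ω∛305, ω^2∛305 where ω = e^(2πi/3) is a primitive cube root of unity, so K = Q(∛305, ω). Now [Q(∛305):Q] = 3 (since 305 is not a perfect cube, x^3 - 305 is irreducible) and [Q(ω):Q] = 2. Both 2 and 3 divide [K:Q], and [K:Q] ≤ 3·2 = 6, so [K:Q] = 6. (Equivalently: Q(∛305) ⊂ R but ω ∉ R, so [K : Q(∛305)] = 2.)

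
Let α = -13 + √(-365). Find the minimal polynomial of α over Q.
m_α(x) = x^2 + 26x + 534

From α + 13 = √(-365), squaring gives (α + 13)^2 = -365, i.e. α^2 + 26α + 169 = -365, so α^2 + 26α + 534 = 0. The discriminant of x^2 + 26x + 534 is (26)^2 - 4·(534) = 676 - 2136 = -1460, and 4·(-365) is not a perfect square in Q since -365 is squarefree and ≠ 1. Hence x^2 + 26x + 534 is irreducible over Q and is the minimal polynomial of α.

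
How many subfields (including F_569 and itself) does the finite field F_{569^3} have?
F_{569^3} has 2 subfields

The subfields of F_{p^n} are exactly the fields F_{p^d} for d | n (each is the fixed field of the unique index-d subgroup of Gal(F_{p^n}/F_p) ≅ Z/nZ). The divisors of n = 3 are {1, 3}, giving 2 subfields: F_{569^1}, F_{569^3}.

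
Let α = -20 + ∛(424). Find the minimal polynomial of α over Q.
m_α(x) = x^3 + 60x^2 + 1200x + 7576

Set β = α + 20 = ∛(424), so β^3 = 424. Then (α + 20)^3 - 424 = 0, i.e. α is a root of g(x) = (x + 20)^3 - 424 = x^3 + 60x^2 + 1200x + 7576. Since g(x) = h(x + 20) where h(x) = x^3 - 424, and h is irreducible over Q (because 424 is not a perfect cube, so h has no rational root, and a monic cubic with no rational root is irreducible), g is also irreducible (irreducibility is preserved under the substitution x → x + 20). Hence m_α(x) = x^3 + 60x^2 + 1200x + 7576.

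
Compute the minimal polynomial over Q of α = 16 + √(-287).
m_α(x) = x^2 - 32x + 543

From α - 16 = √(-287), squaring gives (α - 16)^2 = -287, i.e. α^2 - 32α + 256 = -287, so α^2 - 32α + 543 = 0. The discriminant of x^2 - 32x + 543 is (-32)^2 - 4·(543) = 1024 - 2172 = -1148, and 4·(-287) is not a perfect square in Q since -287 is squarefree and ≠ 1. Hence x^2 - 32x + 543 is irreducible over Q and is the minimal polynomial of α.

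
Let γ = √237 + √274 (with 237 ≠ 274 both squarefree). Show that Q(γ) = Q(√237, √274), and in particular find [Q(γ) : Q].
[Q(γ) : Q] = 4 (equivalently, Q(γ) = Q(√237, √274))

Obviously Q(γ) ⊆ Q(√237, √274), and [Q(√237, √274):Q] = 4 (since 237, 274 are distinct squarefree integers > 1 with 64938 not a perfect square). To show equality we compute the minimal polynomial of γ. From γ = √237 + √274: γ^2 = 237 + 2√(64938) + 274 = 511 + 2√(64938), so γ^2 - 511 = 2√(64938); squaring, (γ^2 - 511)^2 = 4·64938, i.e. γ^4 - 1022γ^2 + 261121 - 259752 = 0, i.e. γ^4 - 1022γ^2 + 1369 = 0. So γ is a root of x^4 - 1022x^2 + 1369. This polynomial is irreducible over Q: it has no rational root (each ±√237 ± √274 is irrational), and any factorization into two quadratics over Q would force √(64938) ∈ Q (pairing opposite roots) or √237, √274 ∈ Q (other pairings), all impossible. Hence [Q(γ):Q] = 4 = [Q(√237, √274):Q], so Q(γ) = Q(√237, √274).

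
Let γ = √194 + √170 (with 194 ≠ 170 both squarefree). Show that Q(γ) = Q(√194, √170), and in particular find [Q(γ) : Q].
[Q(γ) : Q] = 4 (equivalently, Q(γ) = Q(√194, √170))

Obviously Q(γ) ⊆ Q(√194, √170), and [Q(√194, √170):Q] = 4 (since 194, 170 are distinct squarefree integers > 1 with 32980 not a perfect square). To show equality we compute the minimal polynomial of γ. From γ = √194 + √170: γ^2 = 194 + 2√(32980) + 170 = 364 + 2√(32980), so γ^2 - 364 = 2√(32980); squaring, (γ^2 - 364)^2 = 4·32980, i.e. γ^4 - 728γ^2 + 132496 - 131920 = 0, i.e. γ^4 - 728γ^2 + 576 = 0. So γ is a root of x^4 - 728x^2 + 576. This polynomial is irreducible over Q: it has no rational root (each ±√194 ± √170 is irrational), and any factorization into two quadratics over Q would force √(32980) ∈ Q (pairing opposite roots) or √194, √170 ∈ Q (other pairings), all impossible. Hence [Q(γ):Q] = 4 = [Q(√194, √170):Q], so Q(γ) = Q(√194, √170).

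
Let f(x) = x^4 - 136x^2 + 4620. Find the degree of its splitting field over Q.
[K : Q] = 4

Solving the quadratic in x^2: x^2 = (136 ± √(136^2 - 4·4620))/2 = (136 ± √16)/2 = (136 ± 4)/2, giving x^2 = 70 or x^2 = 66. So f(x) = (x^2 - 70)(x^2 - 66) and the roots of f are ±√70, ±√66. Hence the splitting field is K = Q(√70, √66). Since 70 and 66 are distinct squarefree integers > 1, their product 4620 is not a perfect square, so √66 ∉ Q(√70). By the tower law [K:Q] = [Q(√70,√66):Q(√70)] · [Q(√70):Q] = 2 · 2 = 4.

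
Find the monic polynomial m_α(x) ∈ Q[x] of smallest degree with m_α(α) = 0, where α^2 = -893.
m_α(x) = x^2 + 893

α satisfies α^2 + 893 = 0, so x^2 + 893 annihilates α. Since d = -893 is squarefree and ≠ 1, it is not a perfect square in Q, so x^2 + 893 has no rational root and is therefore irreducible over Q (a degree-2 polynomial over a field is irreducible iff it has no root). Hence m_α(x) = x^2 + 893.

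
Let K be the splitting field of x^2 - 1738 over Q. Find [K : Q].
[K : Q] = 2

f(x) = x^2 - 1738 factors as (x - √1738)(x + √1738). The splitting field is K = Q(√1738). Since 1738 is squarefree and > 1, it is not a perfect square, so x^2 - 1738 is irreducible over Q and [Q(√1738) : Q] = 2. Hence [K : Q] = 2.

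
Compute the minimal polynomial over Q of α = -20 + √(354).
m_α(x) = x^2 + 40x + 46

From α + 20 = √(354), squaring gives (α + 20)^2 = 354, i.e. α^2 + 40α + 400 = 354, so α^2 + 40α + 46 = 0. The discriminant of x^2 + 40x + 46 is (40)^2 - 4·(46) = 1600 - 184 = 1416, and 4·(354) is not a perfect square in Q since 354 is squarefree and ≠ 1. Hence x^2 + 40x + 46 is irreducible over Q and is the minimal polynomial of α.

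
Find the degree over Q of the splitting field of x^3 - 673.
[K : Q] = 6

The roots of x^3 - 673 are ∛673, ω∛673, ω^2∛673 where ω = e^(2πi/3) is a primitive cube root of unity, so K = Q(∛673, ω). Now [Q(∛673):Q] = 3 (since 673 is not a perfect cube, x^3 - 673 is irreducible) and [Q(ω):Q] = 2. Both 2 and 3 divide [K:Q], and [K:Q] ≤ 3·2 = 6, so [K:Q] = 6. (Equivalently: Q(∛673) ⊂ R but ω ∉ R, so [K : Q(∛673)] = 2.)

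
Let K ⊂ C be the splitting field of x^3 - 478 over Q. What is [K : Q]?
[K : Q] = 6

The roots of x^3 - 478 are ∛478, ω∛478, ω^2∛478 where ω = e^(2πi/3) is a primitive cube root of unity, so K = Q(∛478, ω). Now [Q(∛478):Q] = 3 (since 478 is not a perfect cube, x^3 - 478 is irreducible) and [Q(ω):Q] = 2. Both 2 and 3 divide [K:Q], and [K:Q] ≤ 3·2 = 6, so [K:Q] = 6. (Equivalently: Q(∛478) ⊂ R but ω ∉ R, so [K : Q(∛478)] = 2.)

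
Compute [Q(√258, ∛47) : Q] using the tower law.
[Q(√258, ∛47) : Q] = 6

Let L = Q(√258, ∛47). Since Q(√258) ⊂ L and [Q(√258):Q] = 2, the tower law gives 2 | [L:Q]. Likewise Q(∛47) ⊂ L with [Q(∛47):Q] = 3 (because 47 is not a perfect cube), so 3 | [L:Q]. As gcd(2,3) = 1, [L:Q] is divisible by 6. Conversely L is generated over Q by √258 and ∛47, so [L:Q] ≤ 2·3 = 6. Therefore [Q(√258, ∛47) : Q] = 6.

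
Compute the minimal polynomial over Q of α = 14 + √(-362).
m_α(x) = x^2 - 28x + 558

From α - 14 = √(-362), squaring gives (α - 14)^2 = -362, i.e. α^2 - 28α + 196 = -362, so α^2 - 28α + 558 = 0. The discriminant of x^2 - 28x + 558 is (-28)^2 - 4·(558) = 784 - 2232 = -1448, and 4·(-362) is not a perfect square in Q since -362 is squarefree and ≠ 1. Hence x^2 - 28x + 558 is irreducible over Q and is the minimal polynomial of α.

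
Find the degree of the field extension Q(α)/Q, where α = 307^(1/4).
[Q(α):Q] = 4

α is a root of x^4 - 307. By Eisenstein's criterion at the prime p = 307 (which divides the constant term 307 but p^2 = 94249 does not, since 307 is squarefree), x^4 - 307 is irreducible over Q. Hence [Q(α):Q] = 4.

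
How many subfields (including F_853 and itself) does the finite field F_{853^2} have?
F_{853^2} has 2 subfields

The subfields of F_{p^n} are exactly the fields F_{p^d} for d | n (each is the fixed field of the unique index-d subgroup of Gal(F_{p^n}/F_p) ≅ Z/nZ). The divisors of n = 2 are {1, 2}, giving 2 subfields: F_{853^1}, F_{853^2}.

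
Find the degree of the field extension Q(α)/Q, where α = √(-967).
[Q(α):Q] = 2

[Q(α):Q] equals the degree of the minimal polynomial of α. Here α^2 = -967 and x^2 + 967 is irreducible (d = -967 is squarefree, ≠ 1, hence not a square), so deg(m_α) = 2. Thus [Q(α):Q] = 2.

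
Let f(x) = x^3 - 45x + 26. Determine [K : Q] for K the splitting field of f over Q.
[K : Q] = 6

By the rational root test, any rational root of the monic integer polynomial f(x) = x^3 - 45x + 26 must be an integer dividing the constant term 26, i.e. one of ±{1, 2, 13, 26}. Evaluating: f(1) = -18, f(-1) = 70, f(2) = -56, f(-2) = 108, f(13) = 1638, f(-13) = -1586, f(26) = 16432, f(-26) = -16380; none is 0, so f has no rational root and is therefore irreducible over Q (a cubic with no linear factor over a field is irreducible). For an irreducible cubic, the Galois group is A_3 or S_3 according as the discriminant disc(f) = -4a^3 - 27b^2 = -4·(-45)^3 - 27·(26)^2 = 346248 is or is not a square in Q. Here disc(f) = 346248 is not a perfect square in Q, so the Galois group of f over Q is not contained in A_3 and must be all of S_3. The splitting field has degree |S_3| = 6 over Q, so [K : Q] = 6.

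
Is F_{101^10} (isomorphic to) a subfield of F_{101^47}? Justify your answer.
No: F_{101^10} is not a subfield of F_{101^47}

F_{p^m} embeds in F_{p^n} iff m | n. Here 10 ∤ 47 (since 47 = 4·10 + 7 with remainder 7 ≠ 0), so F_{101^10} is not a subfield of F_{101^47}. Equivalently: if it were, the tower law would give 10 = [F_{101^10}:F_101] dividing [F_{101^47}:F_101] = 47, contradiction.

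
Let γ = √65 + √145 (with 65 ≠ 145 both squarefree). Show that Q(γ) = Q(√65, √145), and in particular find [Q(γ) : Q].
[Q(γ) : Q] = 4 (equivalently, Q(γ) = Q(√65, √145))

Obviously Q(γ) ⊆ Q(√65, √145), and [Q(√65, √145):Q] = 4 (since 65, 145 are distinct squarefree integers > 1 with 9425 not a perfect square). To show equality we compute the minimal polynomial of γ. From γ = √65 + √145: γ^2 = 65 + 2√(9425) + 145 = 210 + 2√(9425), so γ^2 - 210 = 2√(9425); squaring, (γ^2 - 210)^2 = 4·9425, i.e. γ^4 - 420γ^2 + 44100 - 37700 = 0, i.e. γ^4 - 420γ^2 + 6400 = 0. So γ is a root of x^4 - 420x^2 + 6400. This polynomial is irreducible over Q: it has no rational root (each ±√65 ± √145 is irrational), and any factorization into two quadratics over Q would force √(9425) ∈ Q (pairing opposite roots) or √65, √145 ∈ Q (other pairings), all impossible. Hence [Q(γ):Q] = 4 = [Q(√65, √145):Q], so Q(γ) = Q(√65, √145).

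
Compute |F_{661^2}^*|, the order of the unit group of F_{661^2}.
|F_{661^2}^*| = 436920

F_{661^2} has 661^2 = 436921 elements; its multiplicative group consists of all nonzero elements, so |F_{661^2}^*| = 436921 - 1 = 436920. (It is cyclic since any finite subgroup of the multiplicative group of a field is cyclic.)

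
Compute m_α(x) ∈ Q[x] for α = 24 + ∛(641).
m_α(x) = x^3 - 72x^2 + 1728x - 14465

Set β = α - 24 = ∛(641), so β^3 = 641. Then (α - 24)^3 - 641 = 0, i.e. α is a root of g(x) = (x - 24)^3 - 641 = x^3 - 72x^2 + 1728x - 14465. Since g(x) = h(x - 24) where h(x) = x^3 - 641, and h is irreducible over Q (because 641 is not a perfect cube, so h has no rational root, and a monic cubic with no rational root is irreducible), g is also irreducible (irreducibility is preserved under the substitution x → x - 24). Hence m_α(x) = x^3 - 72x^2 + 1728x - 14465.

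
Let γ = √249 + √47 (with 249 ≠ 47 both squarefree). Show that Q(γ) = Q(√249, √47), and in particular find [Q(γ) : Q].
[Q(γ) : Q] = 4 (equivalently, Q(γ) = Q(√249, √47))

Obviously Q(γ) ⊆ Q(√249, √47), and [Q(√249, √47):Q] = 4 (since 249, 47 are distinct squarefree integers > 1 with 11703 not a perfect square). To show equality we compute the minimal polynomial of γ. From γ = √249 + √47: γ^2 = 249 + 2√(11703) + 47 = 296 + 2√(11703), so γ^2 - 296 = 2√(11703); squaring, (γ^2 - 296)^2 = 4·11703, i.e. γ^4 - 592γ^2 + 87616 - 46812 = 0, i.e. γ^4 - 592γ^2 + 40804 = 0. So γ is a root of x^4 - 592x^2 + 40804. This polynomial is irreducible over Q: it has no rational root (each ±√249 ± √47 is irrational), and any factorization into two quadratics over Q would force √(11703) ∈ Q (pairing opposite roots) or √249, √47 ∈ Q (other pairings), all impossible. Hence [Q(γ):Q] = 4 = [Q(√249, √47):Q], so Q(γ) = Q(√249, √47).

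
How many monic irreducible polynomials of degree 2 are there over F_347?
There are 60031 monic irreducible polynomials of degree 2 over F_347

Each element of F_{347^2} that lies in no proper subfield is a root of exactly one monic irreducible of degree 2 over F_347, and each such polynomial has 2 distinct roots in F_{347^2}. By Möbius inversion the count is N_347(2) = (1/2) Σ_{d|2} μ(2/d) · 347^d = (1/2)(μ(2)·347^1 + μ(1)·347^2) = 120062/2 = 60031.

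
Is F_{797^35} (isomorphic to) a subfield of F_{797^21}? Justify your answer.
No: F_{797^35} is not a subfield of F_{797^21}

F_{p^m} embeds in F_{p^n} iff m | n. Here 35 ∤ 21 (since 21 = 0·35 + 21 with remainder 21 ≠ 0), so F_{797^35} is not a subfield of F_{797^21}. Equivalently: if it were, the tower law would give 35 = [F_{797^35}:F_797] dividing [F_{797^21}:F_797] = 21, contradiction.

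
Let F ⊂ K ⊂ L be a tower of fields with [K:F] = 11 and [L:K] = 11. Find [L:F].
[L:F] = 121

The tower law says that for any tower of field extensions F ⊂ K ⊂ L with finite degrees, [L:F] = [L:K] · [K:F]. Here this gives [L:F] = 11 · 11 = 121.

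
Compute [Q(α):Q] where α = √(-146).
[Q(α):Q] = 2

[Q(α):Q] equals the degree of the minimal polynomial of α. Here α^2 = -146 and x^2 + 146 is irreducible (d = -146 is squarefree, ≠ 1, hence not a square), so deg(m_α) = 2. Thus [Q(α):Q] = 2.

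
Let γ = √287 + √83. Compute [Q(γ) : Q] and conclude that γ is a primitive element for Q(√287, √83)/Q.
[Q(γ) : Q] = 4 (equivalently, Q(γ) = Q(√287, √83))

Obviously Q(γ) ⊆ Q(√287, √83), and [Q(√287, √83):Q] = 4 (since 287, 83 are distinct squarefree integers > 1 with 23821 not a perfect square). To show equality we compute the minimal polynomial of γ. From γ = √287 + √83: γ^2 = 287 + 2√(23821) + 83 = 370 + 2√(23821), so γ^2 - 370 = 2√(23821); squaring, (γ^2 - 370)^2 = 4·23821, i.e. γ^4 - 740γ^2 + 136900 - 95284 = 0, i.e. γ^4 - 740γ^2 + 41616 = 0. So γ is a root of x^4 - 740x^2 + 41616. This polynomial is irreducible over Q: it has no rational root (each ±√287 ± √83 is irrational), and any factorization into two quadratics over Q would force √(23821) ∈ Q (pairing opposite roots) or √287, √83 ∈ Q (other pairings), all impossible. Hence [Q(γ):Q] = 4 = [Q(√287, √83):Q], so Q(γ) = Q(√287, √83).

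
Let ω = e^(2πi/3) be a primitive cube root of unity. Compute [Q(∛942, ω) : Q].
[Q(∛942, ω) : Q] = 6

[Q(∛942):Q] = 3 (min poly x^3 - 942, irreducible since 942 is not a perfect cube). [Q(ω):Q] = 2 (min poly x^2 + x + 1). Since Q(∛942) ⊂ R and ω ∉ R, we have ω ∉ Q(∛942), so x^2 + x + 1 remains irreducible over Q(∛942) and [Q(∛942, ω) : Q(∛942)] = 2. By the tower law, [Q(∛942, ω) : Q] = 3 · 2 = 6. (In fact Q(∛942, ω) is the splitting field of x^3 - 942 over Q.)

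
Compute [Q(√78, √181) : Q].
[Q(√78, √181) : Q] = 4

[Q(√78):Q] = 2 (min poly x^2 - 78, irreducible since 78 is squarefree > 1). For the top step, suppose √181 ∈ Q(√78), say √181 = c + d√78 with c, d ∈ Q. Squaring: 181 = c^2 + 78d^2 + 2cd√78. Since √78 ∉ Q this forces 2cd = 0. If d = 0 then √181 = c ∈ Q, contradicting 181 squarefree > 1. If c = 0 then 181 = 78d^2, so 78·181 = (78d)^2 is a perfect square in Q — but 78·181 = 14118 is not a perfect square (since 78 and 181 are distinct squarefree integers). Contradiction. Hence √181 ∉ Q(√78), so x^2 - 181 stays irreducible over Q(√78) and [Q(√78, √181) : Q(√78)] = 2. By the tower law, [Q(√78, √181) : Q] = 2 · 2 = 4.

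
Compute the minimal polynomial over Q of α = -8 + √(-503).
m_α(x) = x^2 + 16x + 567

From α + 8 = √(-503), squaring gives (α + 8)^2 = -503, i.e. α^2 + 16α + 64 = -503, so α^2 + 16α + 567 = 0. The discriminant of x^2 + 16x + 567 is (16)^2 - 4·(567) = 256 - 2268 = -2012, and 4·(-503) is not a perfect square in Q since -503 is squarefree and ≠ 1. Hence x^2 + 16x + 567 is irreducible over Q and is the minimal polynomial of α.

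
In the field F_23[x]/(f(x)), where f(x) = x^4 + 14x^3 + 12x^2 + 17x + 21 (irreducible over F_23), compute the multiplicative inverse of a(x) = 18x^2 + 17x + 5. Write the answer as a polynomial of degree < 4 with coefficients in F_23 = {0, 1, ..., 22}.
a(x)^(-1) ≡ 4x^3 + 18x^2 + 21x + 12 (mod f(x))

Since f is irreducible over F_23, F_23[x]/(f) is a field and a(x) ≠ 0 has an inverse. Apply the extended Euclidean algorithm to f(x) and a(x) in F_23[x]: f(x) = (9x^2 + 14x + 22)·a(x) + (10x + 3);  a(x) = (11x + 3)·(10x + 3) + (19). The last nonzero remainder is the constant 19 = gcd(f, a) in F_23. Back-substituting through the division chain expresses 19 = s(x)·a(x) + t(x)·f(x) with s(x) ≡ 7x^3 + 20x^2 + 8x + 21 (mod f), so (7x^3 + 20x^2 + 8x + 21)·a(x) ≡ 19 (mod f). Multiplying by 19^(-1) ≡ 17 in F_23 gives a(x)^(-1) ≡ 17·(7x^3 + 20x^2 + 8x + 21) ≡ 4x^3 + 18x^2 + 21x + 12 (mod f). Check: (18x^2 + 17x + 5)·(4x^3 + 18x^2 + 21x + 12) = 3x^5 + x^4 + 14x^3 + 19x^2 + 10x + 14 ≡ 1 (mod x^4 + 14x^3 + 12x^2 + 17x + 21).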